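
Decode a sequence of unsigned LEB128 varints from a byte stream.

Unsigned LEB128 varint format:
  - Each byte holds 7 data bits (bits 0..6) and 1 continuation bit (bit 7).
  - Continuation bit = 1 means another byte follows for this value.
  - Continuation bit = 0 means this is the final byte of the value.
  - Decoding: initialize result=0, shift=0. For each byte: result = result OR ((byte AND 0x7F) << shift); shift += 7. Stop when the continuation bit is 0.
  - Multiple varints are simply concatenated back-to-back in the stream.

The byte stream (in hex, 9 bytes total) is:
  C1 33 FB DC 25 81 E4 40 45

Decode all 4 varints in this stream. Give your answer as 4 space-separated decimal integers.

Answer: 6593 618107 1061377 69

Derivation:
  byte[0]=0xC1 cont=1 payload=0x41=65: acc |= 65<<0 -> acc=65 shift=7
  byte[1]=0x33 cont=0 payload=0x33=51: acc |= 51<<7 -> acc=6593 shift=14 [end]
Varint 1: bytes[0:2] = C1 33 -> value 6593 (2 byte(s))
  byte[2]=0xFB cont=1 payload=0x7B=123: acc |= 123<<0 -> acc=123 shift=7
  byte[3]=0xDC cont=1 payload=0x5C=92: acc |= 92<<7 -> acc=11899 shift=14
  byte[4]=0x25 cont=0 payload=0x25=37: acc |= 37<<14 -> acc=618107 shift=21 [end]
Varint 2: bytes[2:5] = FB DC 25 -> value 618107 (3 byte(s))
  byte[5]=0x81 cont=1 payload=0x01=1: acc |= 1<<0 -> acc=1 shift=7
  byte[6]=0xE4 cont=1 payload=0x64=100: acc |= 100<<7 -> acc=12801 shift=14
  byte[7]=0x40 cont=0 payload=0x40=64: acc |= 64<<14 -> acc=1061377 shift=21 [end]
Varint 3: bytes[5:8] = 81 E4 40 -> value 1061377 (3 byte(s))
  byte[8]=0x45 cont=0 payload=0x45=69: acc |= 69<<0 -> acc=69 shift=7 [end]
Varint 4: bytes[8:9] = 45 -> value 69 (1 byte(s))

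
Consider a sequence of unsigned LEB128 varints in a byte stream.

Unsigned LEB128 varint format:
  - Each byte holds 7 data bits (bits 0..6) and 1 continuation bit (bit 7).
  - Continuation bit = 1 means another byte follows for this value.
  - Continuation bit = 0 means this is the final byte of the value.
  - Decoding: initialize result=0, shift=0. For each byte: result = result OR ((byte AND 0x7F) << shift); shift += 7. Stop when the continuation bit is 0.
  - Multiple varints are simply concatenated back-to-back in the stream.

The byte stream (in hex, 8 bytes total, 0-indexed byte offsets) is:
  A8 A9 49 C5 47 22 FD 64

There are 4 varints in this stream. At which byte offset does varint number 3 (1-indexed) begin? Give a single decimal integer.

  byte[0]=0xA8 cont=1 payload=0x28=40: acc |= 40<<0 -> acc=40 shift=7
  byte[1]=0xA9 cont=1 payload=0x29=41: acc |= 41<<7 -> acc=5288 shift=14
  byte[2]=0x49 cont=0 payload=0x49=73: acc |= 73<<14 -> acc=1201320 shift=21 [end]
Varint 1: bytes[0:3] = A8 A9 49 -> value 1201320 (3 byte(s))
  byte[3]=0xC5 cont=1 payload=0x45=69: acc |= 69<<0 -> acc=69 shift=7
  byte[4]=0x47 cont=0 payload=0x47=71: acc |= 71<<7 -> acc=9157 shift=14 [end]
Varint 2: bytes[3:5] = C5 47 -> value 9157 (2 byte(s))
  byte[5]=0x22 cont=0 payload=0x22=34: acc |= 34<<0 -> acc=34 shift=7 [end]
Varint 3: bytes[5:6] = 22 -> value 34 (1 byte(s))
  byte[6]=0xFD cont=1 payload=0x7D=125: acc |= 125<<0 -> acc=125 shift=7
  byte[7]=0x64 cont=0 payload=0x64=100: acc |= 100<<7 -> acc=12925 shift=14 [end]
Varint 4: bytes[6:8] = FD 64 -> value 12925 (2 byte(s))

Answer: 5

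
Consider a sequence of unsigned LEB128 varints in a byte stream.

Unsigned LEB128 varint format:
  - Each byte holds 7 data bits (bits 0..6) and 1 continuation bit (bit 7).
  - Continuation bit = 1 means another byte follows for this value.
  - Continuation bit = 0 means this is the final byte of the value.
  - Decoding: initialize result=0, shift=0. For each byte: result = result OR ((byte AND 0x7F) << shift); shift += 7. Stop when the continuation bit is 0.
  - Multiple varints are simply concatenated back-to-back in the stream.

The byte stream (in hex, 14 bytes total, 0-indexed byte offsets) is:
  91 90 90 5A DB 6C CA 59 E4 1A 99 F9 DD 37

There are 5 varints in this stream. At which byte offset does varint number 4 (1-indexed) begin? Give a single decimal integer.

  byte[0]=0x91 cont=1 payload=0x11=17: acc |= 17<<0 -> acc=17 shift=7
  byte[1]=0x90 cont=1 payload=0x10=16: acc |= 16<<7 -> acc=2065 shift=14
  byte[2]=0x90 cont=1 payload=0x10=16: acc |= 16<<14 -> acc=264209 shift=21
  byte[3]=0x5A cont=0 payload=0x5A=90: acc |= 90<<21 -> acc=189007889 shift=28 [end]
Varint 1: bytes[0:4] = 91 90 90 5A -> value 189007889 (4 byte(s))
  byte[4]=0xDB cont=1 payload=0x5B=91: acc |= 91<<0 -> acc=91 shift=7
  byte[5]=0x6C cont=0 payload=0x6C=108: acc |= 108<<7 -> acc=13915 shift=14 [end]
Varint 2: bytes[4:6] = DB 6C -> value 13915 (2 byte(s))
  byte[6]=0xCA cont=1 payload=0x4A=74: acc |= 74<<0 -> acc=74 shift=7
  byte[7]=0x59 cont=0 payload=0x59=89: acc |= 89<<7 -> acc=11466 shift=14 [end]
Varint 3: bytes[6:8] = CA 59 -> value 11466 (2 byte(s))
  byte[8]=0xE4 cont=1 payload=0x64=100: acc |= 100<<0 -> acc=100 shift=7
  byte[9]=0x1A cont=0 payload=0x1A=26: acc |= 26<<7 -> acc=3428 shift=14 [end]
Varint 4: bytes[8:10] = E4 1A -> value 3428 (2 byte(s))
  byte[10]=0x99 cont=1 payload=0x19=25: acc |= 25<<0 -> acc=25 shift=7
  byte[11]=0xF9 cont=1 payload=0x79=121: acc |= 121<<7 -> acc=15513 shift=14
  byte[12]=0xDD cont=1 payload=0x5D=93: acc |= 93<<14 -> acc=1539225 shift=21
  byte[13]=0x37 cont=0 payload=0x37=55: acc |= 55<<21 -> acc=116882585 shift=28 [end]
Varint 5: bytes[10:14] = 99 F9 DD 37 -> value 116882585 (4 byte(s))

Answer: 8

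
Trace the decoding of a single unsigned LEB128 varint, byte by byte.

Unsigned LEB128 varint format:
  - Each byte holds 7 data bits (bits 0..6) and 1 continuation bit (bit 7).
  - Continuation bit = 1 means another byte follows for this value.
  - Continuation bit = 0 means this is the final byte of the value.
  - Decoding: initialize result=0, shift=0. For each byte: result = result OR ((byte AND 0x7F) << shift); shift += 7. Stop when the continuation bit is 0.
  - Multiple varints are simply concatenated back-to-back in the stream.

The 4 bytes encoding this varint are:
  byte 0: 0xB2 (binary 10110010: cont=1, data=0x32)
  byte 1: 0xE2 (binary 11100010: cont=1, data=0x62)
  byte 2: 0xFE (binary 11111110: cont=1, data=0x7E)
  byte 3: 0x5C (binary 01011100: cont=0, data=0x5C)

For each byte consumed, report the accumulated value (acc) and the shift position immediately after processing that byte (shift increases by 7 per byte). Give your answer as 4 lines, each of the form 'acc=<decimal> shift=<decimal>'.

Answer: acc=50 shift=7
acc=12594 shift=14
acc=2076978 shift=21
acc=195014962 shift=28

Derivation:
byte 0=0xB2: payload=0x32=50, contrib = 50<<0 = 50; acc -> 50, shift -> 7
byte 1=0xE2: payload=0x62=98, contrib = 98<<7 = 12544; acc -> 12594, shift -> 14
byte 2=0xFE: payload=0x7E=126, contrib = 126<<14 = 2064384; acc -> 2076978, shift -> 21
byte 3=0x5C: payload=0x5C=92, contrib = 92<<21 = 192937984; acc -> 195014962, shift -> 28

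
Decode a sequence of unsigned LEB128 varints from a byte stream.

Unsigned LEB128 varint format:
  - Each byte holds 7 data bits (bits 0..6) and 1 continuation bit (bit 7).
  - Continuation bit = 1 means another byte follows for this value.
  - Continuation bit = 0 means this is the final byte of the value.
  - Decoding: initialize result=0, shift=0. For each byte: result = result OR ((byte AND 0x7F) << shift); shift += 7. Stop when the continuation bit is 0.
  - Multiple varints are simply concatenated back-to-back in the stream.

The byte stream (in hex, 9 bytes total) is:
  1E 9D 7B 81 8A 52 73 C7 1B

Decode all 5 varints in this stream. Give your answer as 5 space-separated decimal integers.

  byte[0]=0x1E cont=0 payload=0x1E=30: acc |= 30<<0 -> acc=30 shift=7 [end]
Varint 1: bytes[0:1] = 1E -> value 30 (1 byte(s))
  byte[1]=0x9D cont=1 payload=0x1D=29: acc |= 29<<0 -> acc=29 shift=7
  byte[2]=0x7B cont=0 payload=0x7B=123: acc |= 123<<7 -> acc=15773 shift=14 [end]
Varint 2: bytes[1:3] = 9D 7B -> value 15773 (2 byte(s))
  byte[3]=0x81 cont=1 payload=0x01=1: acc |= 1<<0 -> acc=1 shift=7
  byte[4]=0x8A cont=1 payload=0x0A=10: acc |= 10<<7 -> acc=1281 shift=14
  byte[5]=0x52 cont=0 payload=0x52=82: acc |= 82<<14 -> acc=1344769 shift=21 [end]
Varint 3: bytes[3:6] = 81 8A 52 -> value 1344769 (3 byte(s))
  byte[6]=0x73 cont=0 payload=0x73=115: acc |= 115<<0 -> acc=115 shift=7 [end]
Varint 4: bytes[6:7] = 73 -> value 115 (1 byte(s))
  byte[7]=0xC7 cont=1 payload=0x47=71: acc |= 71<<0 -> acc=71 shift=7
  byte[8]=0x1B cont=0 payload=0x1B=27: acc |= 27<<7 -> acc=3527 shift=14 [end]
Varint 5: bytes[7:9] = C7 1B -> value 3527 (2 byte(s))

Answer: 30 15773 1344769 115 3527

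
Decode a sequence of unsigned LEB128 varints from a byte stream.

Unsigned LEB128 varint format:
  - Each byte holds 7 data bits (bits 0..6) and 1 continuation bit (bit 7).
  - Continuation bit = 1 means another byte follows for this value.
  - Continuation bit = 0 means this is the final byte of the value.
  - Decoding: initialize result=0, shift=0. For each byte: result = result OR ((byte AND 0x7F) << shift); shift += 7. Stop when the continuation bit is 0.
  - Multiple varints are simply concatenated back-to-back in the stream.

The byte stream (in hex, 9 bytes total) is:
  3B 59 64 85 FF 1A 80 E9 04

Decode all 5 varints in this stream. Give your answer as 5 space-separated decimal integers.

  byte[0]=0x3B cont=0 payload=0x3B=59: acc |= 59<<0 -> acc=59 shift=7 [end]
Varint 1: bytes[0:1] = 3B -> value 59 (1 byte(s))
  byte[1]=0x59 cont=0 payload=0x59=89: acc |= 89<<0 -> acc=89 shift=7 [end]
Varint 2: bytes[1:2] = 59 -> value 89 (1 byte(s))
  byte[2]=0x64 cont=0 payload=0x64=100: acc |= 100<<0 -> acc=100 shift=7 [end]
Varint 3: bytes[2:3] = 64 -> value 100 (1 byte(s))
  byte[3]=0x85 cont=1 payload=0x05=5: acc |= 5<<0 -> acc=5 shift=7
  byte[4]=0xFF cont=1 payload=0x7F=127: acc |= 127<<7 -> acc=16261 shift=14
  byte[5]=0x1A cont=0 payload=0x1A=26: acc |= 26<<14 -> acc=442245 shift=21 [end]
Varint 4: bytes[3:6] = 85 FF 1A -> value 442245 (3 byte(s))
  byte[6]=0x80 cont=1 payload=0x00=0: acc |= 0<<0 -> acc=0 shift=7
  byte[7]=0xE9 cont=1 payload=0x69=105: acc |= 105<<7 -> acc=13440 shift=14
  byte[8]=0x04 cont=0 payload=0x04=4: acc |= 4<<14 -> acc=78976 shift=21 [end]
Varint 5: bytes[6:9] = 80 E9 04 -> value 78976 (3 byte(s))

Answer: 59 89 100 442245 78976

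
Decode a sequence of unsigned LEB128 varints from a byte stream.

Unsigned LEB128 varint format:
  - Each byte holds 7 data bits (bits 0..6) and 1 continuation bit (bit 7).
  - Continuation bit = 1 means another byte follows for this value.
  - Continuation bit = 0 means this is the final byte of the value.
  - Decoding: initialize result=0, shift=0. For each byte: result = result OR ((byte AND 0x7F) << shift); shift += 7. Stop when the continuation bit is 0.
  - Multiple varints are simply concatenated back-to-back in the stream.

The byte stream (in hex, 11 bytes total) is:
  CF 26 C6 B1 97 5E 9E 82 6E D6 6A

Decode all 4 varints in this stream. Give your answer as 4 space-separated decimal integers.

Answer: 4943 197515462 1802526 13654

Derivation:
  byte[0]=0xCF cont=1 payload=0x4F=79: acc |= 79<<0 -> acc=79 shift=7
  byte[1]=0x26 cont=0 payload=0x26=38: acc |= 38<<7 -> acc=4943 shift=14 [end]
Varint 1: bytes[0:2] = CF 26 -> value 4943 (2 byte(s))
  byte[2]=0xC6 cont=1 payload=0x46=70: acc |= 70<<0 -> acc=70 shift=7
  byte[3]=0xB1 cont=1 payload=0x31=49: acc |= 49<<7 -> acc=6342 shift=14
  byte[4]=0x97 cont=1 payload=0x17=23: acc |= 23<<14 -> acc=383174 shift=21
  byte[5]=0x5E cont=0 payload=0x5E=94: acc |= 94<<21 -> acc=197515462 shift=28 [end]
Varint 2: bytes[2:6] = C6 B1 97 5E -> value 197515462 (4 byte(s))
  byte[6]=0x9E cont=1 payload=0x1E=30: acc |= 30<<0 -> acc=30 shift=7
  byte[7]=0x82 cont=1 payload=0x02=2: acc |= 2<<7 -> acc=286 shift=14
  byte[8]=0x6E cont=0 payload=0x6E=110: acc |= 110<<14 -> acc=1802526 shift=21 [end]
Varint 3: bytes[6:9] = 9E 82 6E -> value 1802526 (3 byte(s))
  byte[9]=0xD6 cont=1 payload=0x56=86: acc |= 86<<0 -> acc=86 shift=7
  byte[10]=0x6A cont=0 payload=0x6A=106: acc |= 106<<7 -> acc=13654 shift=14 [end]
Varint 4: bytes[9:11] = D6 6A -> value 13654 (2 byte(s))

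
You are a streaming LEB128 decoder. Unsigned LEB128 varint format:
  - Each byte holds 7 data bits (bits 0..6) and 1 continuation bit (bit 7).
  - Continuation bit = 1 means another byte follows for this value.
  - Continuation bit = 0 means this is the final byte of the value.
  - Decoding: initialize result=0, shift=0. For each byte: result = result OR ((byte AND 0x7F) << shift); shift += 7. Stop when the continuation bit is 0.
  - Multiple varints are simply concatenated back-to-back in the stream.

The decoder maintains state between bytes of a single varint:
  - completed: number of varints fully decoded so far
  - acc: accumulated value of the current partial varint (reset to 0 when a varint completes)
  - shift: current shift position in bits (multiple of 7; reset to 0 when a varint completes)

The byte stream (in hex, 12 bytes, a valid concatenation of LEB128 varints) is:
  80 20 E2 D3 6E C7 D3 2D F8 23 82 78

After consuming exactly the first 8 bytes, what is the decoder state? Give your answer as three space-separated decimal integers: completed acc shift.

byte[0]=0x80 cont=1 payload=0x00: acc |= 0<<0 -> completed=0 acc=0 shift=7
byte[1]=0x20 cont=0 payload=0x20: varint #1 complete (value=4096); reset -> completed=1 acc=0 shift=0
byte[2]=0xE2 cont=1 payload=0x62: acc |= 98<<0 -> completed=1 acc=98 shift=7
byte[3]=0xD3 cont=1 payload=0x53: acc |= 83<<7 -> completed=1 acc=10722 shift=14
byte[4]=0x6E cont=0 payload=0x6E: varint #2 complete (value=1812962); reset -> completed=2 acc=0 shift=0
byte[5]=0xC7 cont=1 payload=0x47: acc |= 71<<0 -> completed=2 acc=71 shift=7
byte[6]=0xD3 cont=1 payload=0x53: acc |= 83<<7 -> completed=2 acc=10695 shift=14
byte[7]=0x2D cont=0 payload=0x2D: varint #3 complete (value=747975); reset -> completed=3 acc=0 shift=0

Answer: 3 0 0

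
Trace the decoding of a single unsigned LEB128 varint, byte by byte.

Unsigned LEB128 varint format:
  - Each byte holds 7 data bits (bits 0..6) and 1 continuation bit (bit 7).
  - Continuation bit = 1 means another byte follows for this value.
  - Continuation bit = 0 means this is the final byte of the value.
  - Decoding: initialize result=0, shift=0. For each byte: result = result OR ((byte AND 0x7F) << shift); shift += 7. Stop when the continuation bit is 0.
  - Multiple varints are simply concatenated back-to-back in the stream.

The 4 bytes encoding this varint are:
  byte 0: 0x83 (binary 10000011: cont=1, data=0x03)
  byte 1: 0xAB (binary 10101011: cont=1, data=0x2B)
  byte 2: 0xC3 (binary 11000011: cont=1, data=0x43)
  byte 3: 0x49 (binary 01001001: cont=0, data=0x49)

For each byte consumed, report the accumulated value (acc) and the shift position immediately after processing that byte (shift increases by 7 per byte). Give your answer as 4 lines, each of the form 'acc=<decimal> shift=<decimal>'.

byte 0=0x83: payload=0x03=3, contrib = 3<<0 = 3; acc -> 3, shift -> 7
byte 1=0xAB: payload=0x2B=43, contrib = 43<<7 = 5504; acc -> 5507, shift -> 14
byte 2=0xC3: payload=0x43=67, contrib = 67<<14 = 1097728; acc -> 1103235, shift -> 21
byte 3=0x49: payload=0x49=73, contrib = 73<<21 = 153092096; acc -> 154195331, shift -> 28

Answer: acc=3 shift=7
acc=5507 shift=14
acc=1103235 shift=21
acc=154195331 shift=28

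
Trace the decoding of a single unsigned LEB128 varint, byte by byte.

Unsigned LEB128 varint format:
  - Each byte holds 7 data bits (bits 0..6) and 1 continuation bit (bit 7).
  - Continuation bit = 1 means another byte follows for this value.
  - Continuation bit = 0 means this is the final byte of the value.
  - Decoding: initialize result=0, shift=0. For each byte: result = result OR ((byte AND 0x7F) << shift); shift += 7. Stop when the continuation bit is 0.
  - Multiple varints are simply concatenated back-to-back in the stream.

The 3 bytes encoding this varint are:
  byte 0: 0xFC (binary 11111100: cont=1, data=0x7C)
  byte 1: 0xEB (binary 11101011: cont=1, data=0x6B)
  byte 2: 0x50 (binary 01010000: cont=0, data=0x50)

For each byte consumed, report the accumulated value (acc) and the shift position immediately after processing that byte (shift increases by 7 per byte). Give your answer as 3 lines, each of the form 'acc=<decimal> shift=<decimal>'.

byte 0=0xFC: payload=0x7C=124, contrib = 124<<0 = 124; acc -> 124, shift -> 7
byte 1=0xEB: payload=0x6B=107, contrib = 107<<7 = 13696; acc -> 13820, shift -> 14
byte 2=0x50: payload=0x50=80, contrib = 80<<14 = 1310720; acc -> 1324540, shift -> 21

Answer: acc=124 shift=7
acc=13820 shift=14
acc=1324540 shift=21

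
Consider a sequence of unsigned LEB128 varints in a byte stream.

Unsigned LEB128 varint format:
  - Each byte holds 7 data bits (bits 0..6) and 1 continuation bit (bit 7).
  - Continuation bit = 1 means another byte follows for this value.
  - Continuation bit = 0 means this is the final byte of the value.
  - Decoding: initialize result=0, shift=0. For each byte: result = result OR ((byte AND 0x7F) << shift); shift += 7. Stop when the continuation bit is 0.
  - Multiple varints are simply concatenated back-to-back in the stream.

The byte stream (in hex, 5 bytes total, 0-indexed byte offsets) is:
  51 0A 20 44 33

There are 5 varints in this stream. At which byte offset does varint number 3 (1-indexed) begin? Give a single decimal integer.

Answer: 2

Derivation:
  byte[0]=0x51 cont=0 payload=0x51=81: acc |= 81<<0 -> acc=81 shift=7 [end]
Varint 1: bytes[0:1] = 51 -> value 81 (1 byte(s))
  byte[1]=0x0A cont=0 payload=0x0A=10: acc |= 10<<0 -> acc=10 shift=7 [end]
Varint 2: bytes[1:2] = 0A -> value 10 (1 byte(s))
  byte[2]=0x20 cont=0 payload=0x20=32: acc |= 32<<0 -> acc=32 shift=7 [end]
Varint 3: bytes[2:3] = 20 -> value 32 (1 byte(s))
  byte[3]=0x44 cont=0 payload=0x44=68: acc |= 68<<0 -> acc=68 shift=7 [end]
Varint 4: bytes[3:4] = 44 -> value 68 (1 byte(s))
  byte[4]=0x33 cont=0 payload=0x33=51: acc |= 51<<0 -> acc=51 shift=7 [end]
Varint 5: bytes[4:5] = 33 -> value 51 (1 byte(s))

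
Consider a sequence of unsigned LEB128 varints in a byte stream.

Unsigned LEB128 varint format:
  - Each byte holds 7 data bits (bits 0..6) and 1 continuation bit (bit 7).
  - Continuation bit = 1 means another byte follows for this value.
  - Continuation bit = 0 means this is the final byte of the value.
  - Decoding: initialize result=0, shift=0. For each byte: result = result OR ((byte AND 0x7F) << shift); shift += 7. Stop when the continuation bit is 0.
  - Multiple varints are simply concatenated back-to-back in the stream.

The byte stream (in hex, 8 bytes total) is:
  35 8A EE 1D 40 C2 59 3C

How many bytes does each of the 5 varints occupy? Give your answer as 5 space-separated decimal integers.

  byte[0]=0x35 cont=0 payload=0x35=53: acc |= 53<<0 -> acc=53 shift=7 [end]
Varint 1: bytes[0:1] = 35 -> value 53 (1 byte(s))
  byte[1]=0x8A cont=1 payload=0x0A=10: acc |= 10<<0 -> acc=10 shift=7
  byte[2]=0xEE cont=1 payload=0x6E=110: acc |= 110<<7 -> acc=14090 shift=14
  byte[3]=0x1D cont=0 payload=0x1D=29: acc |= 29<<14 -> acc=489226 shift=21 [end]
Varint 2: bytes[1:4] = 8A EE 1D -> value 489226 (3 byte(s))
  byte[4]=0x40 cont=0 payload=0x40=64: acc |= 64<<0 -> acc=64 shift=7 [end]
Varint 3: bytes[4:5] = 40 -> value 64 (1 byte(s))
  byte[5]=0xC2 cont=1 payload=0x42=66: acc |= 66<<0 -> acc=66 shift=7
  byte[6]=0x59 cont=0 payload=0x59=89: acc |= 89<<7 -> acc=11458 shift=14 [end]
Varint 4: bytes[5:7] = C2 59 -> value 11458 (2 byte(s))
  byte[7]=0x3C cont=0 payload=0x3C=60: acc |= 60<<0 -> acc=60 shift=7 [end]
Varint 5: bytes[7:8] = 3C -> value 60 (1 byte(s))

Answer: 1 3 1 2 1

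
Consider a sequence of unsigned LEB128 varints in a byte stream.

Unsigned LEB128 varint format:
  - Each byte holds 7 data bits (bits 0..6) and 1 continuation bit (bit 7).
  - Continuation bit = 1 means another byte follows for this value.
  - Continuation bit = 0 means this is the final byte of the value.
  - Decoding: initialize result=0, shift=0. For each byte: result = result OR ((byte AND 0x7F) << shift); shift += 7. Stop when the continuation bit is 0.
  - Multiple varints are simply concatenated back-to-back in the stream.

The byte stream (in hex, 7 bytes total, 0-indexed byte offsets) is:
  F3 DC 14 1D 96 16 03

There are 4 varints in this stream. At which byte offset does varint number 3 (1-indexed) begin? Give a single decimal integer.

  byte[0]=0xF3 cont=1 payload=0x73=115: acc |= 115<<0 -> acc=115 shift=7
  byte[1]=0xDC cont=1 payload=0x5C=92: acc |= 92<<7 -> acc=11891 shift=14
  byte[2]=0x14 cont=0 payload=0x14=20: acc |= 20<<14 -> acc=339571 shift=21 [end]
Varint 1: bytes[0:3] = F3 DC 14 -> value 339571 (3 byte(s))
  byte[3]=0x1D cont=0 payload=0x1D=29: acc |= 29<<0 -> acc=29 shift=7 [end]
Varint 2: bytes[3:4] = 1D -> value 29 (1 byte(s))
  byte[4]=0x96 cont=1 payload=0x16=22: acc |= 22<<0 -> acc=22 shift=7
  byte[5]=0x16 cont=0 payload=0x16=22: acc |= 22<<7 -> acc=2838 shift=14 [end]
Varint 3: bytes[4:6] = 96 16 -> value 2838 (2 byte(s))
  byte[6]=0x03 cont=0 payload=0x03=3: acc |= 3<<0 -> acc=3 shift=7 [end]
Varint 4: bytes[6:7] = 03 -> value 3 (1 byte(s))

Answer: 4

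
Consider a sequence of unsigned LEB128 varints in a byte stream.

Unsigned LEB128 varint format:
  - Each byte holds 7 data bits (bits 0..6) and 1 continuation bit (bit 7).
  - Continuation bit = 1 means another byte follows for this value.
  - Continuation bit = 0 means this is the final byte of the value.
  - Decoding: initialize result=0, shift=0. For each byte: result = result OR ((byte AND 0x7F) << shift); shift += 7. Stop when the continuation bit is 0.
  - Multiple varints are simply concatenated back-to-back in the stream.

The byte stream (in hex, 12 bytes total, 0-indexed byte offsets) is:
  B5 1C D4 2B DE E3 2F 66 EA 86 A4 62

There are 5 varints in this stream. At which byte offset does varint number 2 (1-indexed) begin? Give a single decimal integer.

  byte[0]=0xB5 cont=1 payload=0x35=53: acc |= 53<<0 -> acc=53 shift=7
  byte[1]=0x1C cont=0 payload=0x1C=28: acc |= 28<<7 -> acc=3637 shift=14 [end]
Varint 1: bytes[0:2] = B5 1C -> value 3637 (2 byte(s))
  byte[2]=0xD4 cont=1 payload=0x54=84: acc |= 84<<0 -> acc=84 shift=7
  byte[3]=0x2B cont=0 payload=0x2B=43: acc |= 43<<7 -> acc=5588 shift=14 [end]
Varint 2: bytes[2:4] = D4 2B -> value 5588 (2 byte(s))
  byte[4]=0xDE cont=1 payload=0x5E=94: acc |= 94<<0 -> acc=94 shift=7
  byte[5]=0xE3 cont=1 payload=0x63=99: acc |= 99<<7 -> acc=12766 shift=14
  byte[6]=0x2F cont=0 payload=0x2F=47: acc |= 47<<14 -> acc=782814 shift=21 [end]
Varint 3: bytes[4:7] = DE E3 2F -> value 782814 (3 byte(s))
  byte[7]=0x66 cont=0 payload=0x66=102: acc |= 102<<0 -> acc=102 shift=7 [end]
Varint 4: bytes[7:8] = 66 -> value 102 (1 byte(s))
  byte[8]=0xEA cont=1 payload=0x6A=106: acc |= 106<<0 -> acc=106 shift=7
  byte[9]=0x86 cont=1 payload=0x06=6: acc |= 6<<7 -> acc=874 shift=14
  byte[10]=0xA4 cont=1 payload=0x24=36: acc |= 36<<14 -> acc=590698 shift=21
  byte[11]=0x62 cont=0 payload=0x62=98: acc |= 98<<21 -> acc=206111594 shift=28 [end]
Varint 5: bytes[8:12] = EA 86 A4 62 -> value 206111594 (4 byte(s))

Answer: 2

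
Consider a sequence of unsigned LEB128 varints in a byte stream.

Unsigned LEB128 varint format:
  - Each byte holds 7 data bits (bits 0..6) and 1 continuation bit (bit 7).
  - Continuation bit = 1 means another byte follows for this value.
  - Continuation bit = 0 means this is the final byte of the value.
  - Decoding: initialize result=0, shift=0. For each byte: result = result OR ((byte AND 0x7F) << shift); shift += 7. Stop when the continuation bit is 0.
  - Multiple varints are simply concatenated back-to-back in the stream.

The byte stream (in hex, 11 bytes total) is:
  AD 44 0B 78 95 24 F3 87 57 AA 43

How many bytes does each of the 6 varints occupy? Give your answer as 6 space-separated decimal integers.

Answer: 2 1 1 2 3 2

Derivation:
  byte[0]=0xAD cont=1 payload=0x2D=45: acc |= 45<<0 -> acc=45 shift=7
  byte[1]=0x44 cont=0 payload=0x44=68: acc |= 68<<7 -> acc=8749 shift=14 [end]
Varint 1: bytes[0:2] = AD 44 -> value 8749 (2 byte(s))
  byte[2]=0x0B cont=0 payload=0x0B=11: acc |= 11<<0 -> acc=11 shift=7 [end]
Varint 2: bytes[2:3] = 0B -> value 11 (1 byte(s))
  byte[3]=0x78 cont=0 payload=0x78=120: acc |= 120<<0 -> acc=120 shift=7 [end]
Varint 3: bytes[3:4] = 78 -> value 120 (1 byte(s))
  byte[4]=0x95 cont=1 payload=0x15=21: acc |= 21<<0 -> acc=21 shift=7
  byte[5]=0x24 cont=0 payload=0x24=36: acc |= 36<<7 -> acc=4629 shift=14 [end]
Varint 4: bytes[4:6] = 95 24 -> value 4629 (2 byte(s))
  byte[6]=0xF3 cont=1 payload=0x73=115: acc |= 115<<0 -> acc=115 shift=7
  byte[7]=0x87 cont=1 payload=0x07=7: acc |= 7<<7 -> acc=1011 shift=14
  byte[8]=0x57 cont=0 payload=0x57=87: acc |= 87<<14 -> acc=1426419 shift=21 [end]
Varint 5: bytes[6:9] = F3 87 57 -> value 1426419 (3 byte(s))
  byte[9]=0xAA cont=1 payload=0x2A=42: acc |= 42<<0 -> acc=42 shift=7
  byte[10]=0x43 cont=0 payload=0x43=67: acc |= 67<<7 -> acc=8618 shift=14 [end]
Varint 6: bytes[9:11] = AA 43 -> value 8618 (2 byte(s))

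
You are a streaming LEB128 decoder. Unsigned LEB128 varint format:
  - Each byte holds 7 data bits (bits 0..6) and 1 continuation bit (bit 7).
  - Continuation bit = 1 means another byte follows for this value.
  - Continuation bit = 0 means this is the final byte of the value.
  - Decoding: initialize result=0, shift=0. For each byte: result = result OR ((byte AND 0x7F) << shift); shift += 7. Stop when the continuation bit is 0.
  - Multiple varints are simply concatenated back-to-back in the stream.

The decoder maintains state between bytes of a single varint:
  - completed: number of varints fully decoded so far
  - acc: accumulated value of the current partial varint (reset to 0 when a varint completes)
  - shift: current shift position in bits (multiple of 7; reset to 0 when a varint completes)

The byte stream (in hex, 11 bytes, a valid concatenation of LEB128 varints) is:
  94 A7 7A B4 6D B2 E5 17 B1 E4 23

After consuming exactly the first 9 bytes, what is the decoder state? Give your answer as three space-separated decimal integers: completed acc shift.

Answer: 3 49 7

Derivation:
byte[0]=0x94 cont=1 payload=0x14: acc |= 20<<0 -> completed=0 acc=20 shift=7
byte[1]=0xA7 cont=1 payload=0x27: acc |= 39<<7 -> completed=0 acc=5012 shift=14
byte[2]=0x7A cont=0 payload=0x7A: varint #1 complete (value=2003860); reset -> completed=1 acc=0 shift=0
byte[3]=0xB4 cont=1 payload=0x34: acc |= 52<<0 -> completed=1 acc=52 shift=7
byte[4]=0x6D cont=0 payload=0x6D: varint #2 complete (value=14004); reset -> completed=2 acc=0 shift=0
byte[5]=0xB2 cont=1 payload=0x32: acc |= 50<<0 -> completed=2 acc=50 shift=7
byte[6]=0xE5 cont=1 payload=0x65: acc |= 101<<7 -> completed=2 acc=12978 shift=14
byte[7]=0x17 cont=0 payload=0x17: varint #3 complete (value=389810); reset -> completed=3 acc=0 shift=0
byte[8]=0xB1 cont=1 payload=0x31: acc |= 49<<0 -> completed=3 acc=49 shift=7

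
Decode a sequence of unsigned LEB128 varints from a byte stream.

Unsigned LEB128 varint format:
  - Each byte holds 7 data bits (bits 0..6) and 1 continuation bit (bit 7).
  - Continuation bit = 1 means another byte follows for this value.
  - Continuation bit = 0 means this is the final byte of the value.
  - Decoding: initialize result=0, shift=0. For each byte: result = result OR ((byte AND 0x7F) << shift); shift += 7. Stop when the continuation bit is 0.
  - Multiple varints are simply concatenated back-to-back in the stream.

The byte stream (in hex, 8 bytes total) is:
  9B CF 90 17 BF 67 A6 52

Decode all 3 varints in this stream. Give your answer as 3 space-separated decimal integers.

  byte[0]=0x9B cont=1 payload=0x1B=27: acc |= 27<<0 -> acc=27 shift=7
  byte[1]=0xCF cont=1 payload=0x4F=79: acc |= 79<<7 -> acc=10139 shift=14
  byte[2]=0x90 cont=1 payload=0x10=16: acc |= 16<<14 -> acc=272283 shift=21
  byte[3]=0x17 cont=0 payload=0x17=23: acc |= 23<<21 -> acc=48506779 shift=28 [end]
Varint 1: bytes[0:4] = 9B CF 90 17 -> value 48506779 (4 byte(s))
  byte[4]=0xBF cont=1 payload=0x3F=63: acc |= 63<<0 -> acc=63 shift=7
  byte[5]=0x67 cont=0 payload=0x67=103: acc |= 103<<7 -> acc=13247 shift=14 [end]
Varint 2: bytes[4:6] = BF 67 -> value 13247 (2 byte(s))
  byte[6]=0xA6 cont=1 payload=0x26=38: acc |= 38<<0 -> acc=38 shift=7
  byte[7]=0x52 cont=0 payload=0x52=82: acc |= 82<<7 -> acc=10534 shift=14 [end]
Varint 3: bytes[6:8] = A6 52 -> value 10534 (2 byte(s))

Answer: 48506779 13247 10534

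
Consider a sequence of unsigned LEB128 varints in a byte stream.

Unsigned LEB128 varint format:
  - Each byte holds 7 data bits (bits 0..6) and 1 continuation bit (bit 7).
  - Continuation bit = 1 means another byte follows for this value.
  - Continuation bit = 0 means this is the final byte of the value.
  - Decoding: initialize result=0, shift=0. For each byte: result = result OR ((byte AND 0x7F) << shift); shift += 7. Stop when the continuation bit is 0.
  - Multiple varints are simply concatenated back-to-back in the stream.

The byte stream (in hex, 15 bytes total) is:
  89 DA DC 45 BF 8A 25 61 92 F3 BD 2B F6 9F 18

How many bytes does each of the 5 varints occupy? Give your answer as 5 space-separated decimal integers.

Answer: 4 3 1 4 3

Derivation:
  byte[0]=0x89 cont=1 payload=0x09=9: acc |= 9<<0 -> acc=9 shift=7
  byte[1]=0xDA cont=1 payload=0x5A=90: acc |= 90<<7 -> acc=11529 shift=14
  byte[2]=0xDC cont=1 payload=0x5C=92: acc |= 92<<14 -> acc=1518857 shift=21
  byte[3]=0x45 cont=0 payload=0x45=69: acc |= 69<<21 -> acc=146222345 shift=28 [end]
Varint 1: bytes[0:4] = 89 DA DC 45 -> value 146222345 (4 byte(s))
  byte[4]=0xBF cont=1 payload=0x3F=63: acc |= 63<<0 -> acc=63 shift=7
  byte[5]=0x8A cont=1 payload=0x0A=10: acc |= 10<<7 -> acc=1343 shift=14
  byte[6]=0x25 cont=0 payload=0x25=37: acc |= 37<<14 -> acc=607551 shift=21 [end]
Varint 2: bytes[4:7] = BF 8A 25 -> value 607551 (3 byte(s))
  byte[7]=0x61 cont=0 payload=0x61=97: acc |= 97<<0 -> acc=97 shift=7 [end]
Varint 3: bytes[7:8] = 61 -> value 97 (1 byte(s))
  byte[8]=0x92 cont=1 payload=0x12=18: acc |= 18<<0 -> acc=18 shift=7
  byte[9]=0xF3 cont=1 payload=0x73=115: acc |= 115<<7 -> acc=14738 shift=14
  byte[10]=0xBD cont=1 payload=0x3D=61: acc |= 61<<14 -> acc=1014162 shift=21
  byte[11]=0x2B cont=0 payload=0x2B=43: acc |= 43<<21 -> acc=91191698 shift=28 [end]
Varint 4: bytes[8:12] = 92 F3 BD 2B -> value 91191698 (4 byte(s))
  byte[12]=0xF6 cont=1 payload=0x76=118: acc |= 118<<0 -> acc=118 shift=7
  byte[13]=0x9F cont=1 payload=0x1F=31: acc |= 31<<7 -> acc=4086 shift=14
  byte[14]=0x18 cont=0 payload=0x18=24: acc |= 24<<14 -> acc=397302 shift=21 [end]
Varint 5: bytes[12:15] = F6 9F 18 -> value 397302 (3 byte(s))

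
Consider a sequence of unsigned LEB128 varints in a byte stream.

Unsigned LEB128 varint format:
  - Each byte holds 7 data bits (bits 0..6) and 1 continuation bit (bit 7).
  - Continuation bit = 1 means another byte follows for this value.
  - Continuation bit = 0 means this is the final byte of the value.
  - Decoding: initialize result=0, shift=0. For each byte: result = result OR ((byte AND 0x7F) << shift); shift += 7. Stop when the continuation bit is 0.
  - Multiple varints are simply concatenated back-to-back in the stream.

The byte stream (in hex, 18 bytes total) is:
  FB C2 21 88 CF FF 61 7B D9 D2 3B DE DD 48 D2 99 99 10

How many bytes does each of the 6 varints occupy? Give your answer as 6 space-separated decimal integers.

  byte[0]=0xFB cont=1 payload=0x7B=123: acc |= 123<<0 -> acc=123 shift=7
  byte[1]=0xC2 cont=1 payload=0x42=66: acc |= 66<<7 -> acc=8571 shift=14
  byte[2]=0x21 cont=0 payload=0x21=33: acc |= 33<<14 -> acc=549243 shift=21 [end]
Varint 1: bytes[0:3] = FB C2 21 -> value 549243 (3 byte(s))
  byte[3]=0x88 cont=1 payload=0x08=8: acc |= 8<<0 -> acc=8 shift=7
  byte[4]=0xCF cont=1 payload=0x4F=79: acc |= 79<<7 -> acc=10120 shift=14
  byte[5]=0xFF cont=1 payload=0x7F=127: acc |= 127<<14 -> acc=2090888 shift=21
  byte[6]=0x61 cont=0 payload=0x61=97: acc |= 97<<21 -> acc=205514632 shift=28 [end]
Varint 2: bytes[3:7] = 88 CF FF 61 -> value 205514632 (4 byte(s))
  byte[7]=0x7B cont=0 payload=0x7B=123: acc |= 123<<0 -> acc=123 shift=7 [end]
Varint 3: bytes[7:8] = 7B -> value 123 (1 byte(s))
  byte[8]=0xD9 cont=1 payload=0x59=89: acc |= 89<<0 -> acc=89 shift=7
  byte[9]=0xD2 cont=1 payload=0x52=82: acc |= 82<<7 -> acc=10585 shift=14
  byte[10]=0x3B cont=0 payload=0x3B=59: acc |= 59<<14 -> acc=977241 shift=21 [end]
Varint 4: bytes[8:11] = D9 D2 3B -> value 977241 (3 byte(s))
  byte[11]=0xDE cont=1 payload=0x5E=94: acc |= 94<<0 -> acc=94 shift=7
  byte[12]=0xDD cont=1 payload=0x5D=93: acc |= 93<<7 -> acc=11998 shift=14
  byte[13]=0x48 cont=0 payload=0x48=72: acc |= 72<<14 -> acc=1191646 shift=21 [end]
Varint 5: bytes[11:14] = DE DD 48 -> value 1191646 (3 byte(s))
  byte[14]=0xD2 cont=1 payload=0x52=82: acc |= 82<<0 -> acc=82 shift=7
  byte[15]=0x99 cont=1 payload=0x19=25: acc |= 25<<7 -> acc=3282 shift=14
  byte[16]=0x99 cont=1 payload=0x19=25: acc |= 25<<14 -> acc=412882 shift=21
  byte[17]=0x10 cont=0 payload=0x10=16: acc |= 16<<21 -> acc=33967314 shift=28 [end]
Varint 6: bytes[14:18] = D2 99 99 10 -> value 33967314 (4 byte(s))

Answer: 3 4 1 3 3 4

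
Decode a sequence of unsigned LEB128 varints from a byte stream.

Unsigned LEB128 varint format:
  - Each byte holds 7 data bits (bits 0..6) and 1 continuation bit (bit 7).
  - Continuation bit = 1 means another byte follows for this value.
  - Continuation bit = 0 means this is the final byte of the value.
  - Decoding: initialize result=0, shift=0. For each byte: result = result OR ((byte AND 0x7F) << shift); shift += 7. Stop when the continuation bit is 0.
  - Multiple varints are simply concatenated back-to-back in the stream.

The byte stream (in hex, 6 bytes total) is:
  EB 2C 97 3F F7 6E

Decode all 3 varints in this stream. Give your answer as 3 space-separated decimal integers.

  byte[0]=0xEB cont=1 payload=0x6B=107: acc |= 107<<0 -> acc=107 shift=7
  byte[1]=0x2C cont=0 payload=0x2C=44: acc |= 44<<7 -> acc=5739 shift=14 [end]
Varint 1: bytes[0:2] = EB 2C -> value 5739 (2 byte(s))
  byte[2]=0x97 cont=1 payload=0x17=23: acc |= 23<<0 -> acc=23 shift=7
  byte[3]=0x3F cont=0 payload=0x3F=63: acc |= 63<<7 -> acc=8087 shift=14 [end]
Varint 2: bytes[2:4] = 97 3F -> value 8087 (2 byte(s))
  byte[4]=0xF7 cont=1 payload=0x77=119: acc |= 119<<0 -> acc=119 shift=7
  byte[5]=0x6E cont=0 payload=0x6E=110: acc |= 110<<7 -> acc=14199 shift=14 [end]
Varint 3: bytes[4:6] = F7 6E -> value 14199 (2 byte(s))

Answer: 5739 8087 14199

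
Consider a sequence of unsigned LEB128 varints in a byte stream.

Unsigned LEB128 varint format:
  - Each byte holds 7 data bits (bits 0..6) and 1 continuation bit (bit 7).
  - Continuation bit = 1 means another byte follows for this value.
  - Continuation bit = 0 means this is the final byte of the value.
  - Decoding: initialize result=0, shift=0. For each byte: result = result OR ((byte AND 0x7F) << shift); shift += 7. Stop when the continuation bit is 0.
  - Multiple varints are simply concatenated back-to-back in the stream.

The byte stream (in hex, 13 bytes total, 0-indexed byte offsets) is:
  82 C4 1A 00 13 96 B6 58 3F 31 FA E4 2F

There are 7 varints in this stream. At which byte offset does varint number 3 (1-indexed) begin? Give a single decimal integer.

  byte[0]=0x82 cont=1 payload=0x02=2: acc |= 2<<0 -> acc=2 shift=7
  byte[1]=0xC4 cont=1 payload=0x44=68: acc |= 68<<7 -> acc=8706 shift=14
  byte[2]=0x1A cont=0 payload=0x1A=26: acc |= 26<<14 -> acc=434690 shift=21 [end]
Varint 1: bytes[0:3] = 82 C4 1A -> value 434690 (3 byte(s))
  byte[3]=0x00 cont=0 payload=0x00=0: acc |= 0<<0 -> acc=0 shift=7 [end]
Varint 2: bytes[3:4] = 00 -> value 0 (1 byte(s))
  byte[4]=0x13 cont=0 payload=0x13=19: acc |= 19<<0 -> acc=19 shift=7 [end]
Varint 3: bytes[4:5] = 13 -> value 19 (1 byte(s))
  byte[5]=0x96 cont=1 payload=0x16=22: acc |= 22<<0 -> acc=22 shift=7
  byte[6]=0xB6 cont=1 payload=0x36=54: acc |= 54<<7 -> acc=6934 shift=14
  byte[7]=0x58 cont=0 payload=0x58=88: acc |= 88<<14 -> acc=1448726 shift=21 [end]
Varint 4: bytes[5:8] = 96 B6 58 -> value 1448726 (3 byte(s))
  byte[8]=0x3F cont=0 payload=0x3F=63: acc |= 63<<0 -> acc=63 shift=7 [end]
Varint 5: bytes[8:9] = 3F -> value 63 (1 byte(s))
  byte[9]=0x31 cont=0 payload=0x31=49: acc |= 49<<0 -> acc=49 shift=7 [end]
Varint 6: bytes[9:10] = 31 -> value 49 (1 byte(s))
  byte[10]=0xFA cont=1 payload=0x7A=122: acc |= 122<<0 -> acc=122 shift=7
  byte[11]=0xE4 cont=1 payload=0x64=100: acc |= 100<<7 -> acc=12922 shift=14
  byte[12]=0x2F cont=0 payload=0x2F=47: acc |= 47<<14 -> acc=782970 shift=21 [end]
Varint 7: bytes[10:13] = FA E4 2F -> value 782970 (3 byte(s))

Answer: 4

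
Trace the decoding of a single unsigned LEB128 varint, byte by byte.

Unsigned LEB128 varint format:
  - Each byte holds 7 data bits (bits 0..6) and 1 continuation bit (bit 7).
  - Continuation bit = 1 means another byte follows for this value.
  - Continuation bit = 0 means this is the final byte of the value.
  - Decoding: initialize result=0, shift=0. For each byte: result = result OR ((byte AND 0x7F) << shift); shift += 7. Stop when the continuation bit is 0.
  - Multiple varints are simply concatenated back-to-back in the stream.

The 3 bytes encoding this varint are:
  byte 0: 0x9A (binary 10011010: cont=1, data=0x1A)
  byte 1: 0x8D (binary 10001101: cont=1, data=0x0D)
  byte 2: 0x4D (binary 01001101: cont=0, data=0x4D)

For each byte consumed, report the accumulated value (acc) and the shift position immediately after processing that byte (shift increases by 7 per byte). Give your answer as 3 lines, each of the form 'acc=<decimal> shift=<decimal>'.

Answer: acc=26 shift=7
acc=1690 shift=14
acc=1263258 shift=21

Derivation:
byte 0=0x9A: payload=0x1A=26, contrib = 26<<0 = 26; acc -> 26, shift -> 7
byte 1=0x8D: payload=0x0D=13, contrib = 13<<7 = 1664; acc -> 1690, shift -> 14
byte 2=0x4D: payload=0x4D=77, contrib = 77<<14 = 1261568; acc -> 1263258, shift -> 21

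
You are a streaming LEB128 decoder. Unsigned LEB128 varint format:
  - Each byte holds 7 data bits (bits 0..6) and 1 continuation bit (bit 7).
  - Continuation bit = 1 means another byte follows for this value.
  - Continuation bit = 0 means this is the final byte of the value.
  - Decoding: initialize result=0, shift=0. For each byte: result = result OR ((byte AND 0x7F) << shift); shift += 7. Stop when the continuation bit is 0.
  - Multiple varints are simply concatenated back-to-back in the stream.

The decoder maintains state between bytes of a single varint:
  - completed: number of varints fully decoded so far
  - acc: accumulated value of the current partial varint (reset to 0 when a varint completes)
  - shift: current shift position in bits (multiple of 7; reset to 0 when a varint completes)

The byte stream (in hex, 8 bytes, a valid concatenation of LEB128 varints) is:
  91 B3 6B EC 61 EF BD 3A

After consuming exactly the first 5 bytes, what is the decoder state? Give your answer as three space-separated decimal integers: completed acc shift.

Answer: 2 0 0

Derivation:
byte[0]=0x91 cont=1 payload=0x11: acc |= 17<<0 -> completed=0 acc=17 shift=7
byte[1]=0xB3 cont=1 payload=0x33: acc |= 51<<7 -> completed=0 acc=6545 shift=14
byte[2]=0x6B cont=0 payload=0x6B: varint #1 complete (value=1759633); reset -> completed=1 acc=0 shift=0
byte[3]=0xEC cont=1 payload=0x6C: acc |= 108<<0 -> completed=1 acc=108 shift=7
byte[4]=0x61 cont=0 payload=0x61: varint #2 complete (value=12524); reset -> completed=2 acc=0 shift=0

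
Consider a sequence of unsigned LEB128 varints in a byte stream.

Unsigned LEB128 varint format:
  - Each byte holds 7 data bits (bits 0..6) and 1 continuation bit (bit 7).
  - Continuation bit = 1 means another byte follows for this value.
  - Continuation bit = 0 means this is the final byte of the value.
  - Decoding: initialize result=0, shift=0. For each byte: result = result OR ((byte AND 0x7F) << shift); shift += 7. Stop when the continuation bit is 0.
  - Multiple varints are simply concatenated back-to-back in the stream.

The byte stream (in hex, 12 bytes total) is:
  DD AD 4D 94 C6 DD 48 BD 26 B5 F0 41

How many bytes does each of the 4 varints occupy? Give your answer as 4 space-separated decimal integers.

Answer: 3 4 2 3

Derivation:
  byte[0]=0xDD cont=1 payload=0x5D=93: acc |= 93<<0 -> acc=93 shift=7
  byte[1]=0xAD cont=1 payload=0x2D=45: acc |= 45<<7 -> acc=5853 shift=14
  byte[2]=0x4D cont=0 payload=0x4D=77: acc |= 77<<14 -> acc=1267421 shift=21 [end]
Varint 1: bytes[0:3] = DD AD 4D -> value 1267421 (3 byte(s))
  byte[3]=0x94 cont=1 payload=0x14=20: acc |= 20<<0 -> acc=20 shift=7
  byte[4]=0xC6 cont=1 payload=0x46=70: acc |= 70<<7 -> acc=8980 shift=14
  byte[5]=0xDD cont=1 payload=0x5D=93: acc |= 93<<14 -> acc=1532692 shift=21
  byte[6]=0x48 cont=0 payload=0x48=72: acc |= 72<<21 -> acc=152527636 shift=28 [end]
Varint 2: bytes[3:7] = 94 C6 DD 48 -> value 152527636 (4 byte(s))
  byte[7]=0xBD cont=1 payload=0x3D=61: acc |= 61<<0 -> acc=61 shift=7
  byte[8]=0x26 cont=0 payload=0x26=38: acc |= 38<<7 -> acc=4925 shift=14 [end]
Varint 3: bytes[7:9] = BD 26 -> value 4925 (2 byte(s))
  byte[9]=0xB5 cont=1 payload=0x35=53: acc |= 53<<0 -> acc=53 shift=7
  byte[10]=0xF0 cont=1 payload=0x70=112: acc |= 112<<7 -> acc=14389 shift=14
  byte[11]=0x41 cont=0 payload=0x41=65: acc |= 65<<14 -> acc=1079349 shift=21 [end]
Varint 4: bytes[9:12] = B5 F0 41 -> value 1079349 (3 byte(s))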